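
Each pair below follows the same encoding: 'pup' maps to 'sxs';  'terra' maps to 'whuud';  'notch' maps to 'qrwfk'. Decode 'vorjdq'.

Compare letters: p→s is +3, u→x is +3, p→s is +3 — a constant shift. This is a Caesar cipher with shift 3.
Decoding vorjdq: v−3=s, o−3=l, r−3=o, j−3=g, d−3=a, q−3=n.

slogan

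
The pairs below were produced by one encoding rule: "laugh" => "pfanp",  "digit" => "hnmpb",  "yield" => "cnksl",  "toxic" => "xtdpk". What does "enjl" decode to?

In laugh: l→p is +4, a→f is +5, u→a is +6, g→n is +7 — the shift increases by 1 each position. The shift increases by 1 at each position, starting from +4: 4, 5, 6, ….
Reversing it on enjl: e−4=a, n−5=i, j−6=d, l−7=e.

aide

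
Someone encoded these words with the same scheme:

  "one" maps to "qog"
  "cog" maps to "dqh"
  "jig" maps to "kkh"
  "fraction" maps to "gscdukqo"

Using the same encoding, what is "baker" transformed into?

cclgs

The shift depends on letter class: consonant n→o is +1, but vowel o→q is +2. The rule splits by letter class: vowels +2, consonants +1.
Applying it to baker: b(cons)+1=c, a(vowel)+2=c, k(cons)+1=l, e(vowel)+2=g, r(cons)+1=s.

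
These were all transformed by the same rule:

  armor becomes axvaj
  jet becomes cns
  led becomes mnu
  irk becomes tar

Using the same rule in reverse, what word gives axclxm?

The output letters match the input read backwards, each shifted +9: armor reversed is romra. Read the word backwards and shift each letter +9.
Decoding axclxm: shift back: a−9=r, x−9=o, c−9=t, l−9=c, x−9=o, m−9=d → rotcod; then reverse → doctor.

doctor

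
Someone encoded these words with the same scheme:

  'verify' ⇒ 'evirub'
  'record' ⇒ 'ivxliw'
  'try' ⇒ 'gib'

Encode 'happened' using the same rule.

Each letter is replaced by its mirror in the alphabet: a↔z, b↔y, c↔x, and so on (the Atbash cipher).
For happened: h↔s, a↔z, p↔k, p↔k, e↔v, n↔m, e↔v, d↔w.

szkkvmvw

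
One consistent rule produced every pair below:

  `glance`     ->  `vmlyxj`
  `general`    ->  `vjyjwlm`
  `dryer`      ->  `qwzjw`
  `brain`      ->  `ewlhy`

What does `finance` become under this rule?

g(6)→v(21) and l(11)→m(12) fit y≡19x+11 (mod 26); the inverse of 19 mod 26 is 11. Each letter's alphabet position (a=0..z=25) is mapped through 19·x+11 mod 26 — an affine cipher.
For finance: f(5)→19·5+11≡2=c; i(8)→19·8+11≡7=h; n(13)→19·13+11≡24=y; a(0)→19·0+11≡11=l; n(13)→19·13+11≡24=y; c(2)→19·2+11≡23=x; e(4)→19·4+11≡9=j (all mod 26).

chylyxj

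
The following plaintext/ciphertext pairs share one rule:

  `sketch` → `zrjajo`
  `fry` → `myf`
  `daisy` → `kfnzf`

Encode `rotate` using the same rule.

ytafaj

The shift depends on letter class: consonant s→z is +7, but vowel e→j is +5. The rule splits by letter class: vowels +5, consonants +7.
Applying it to rotate: r(cons)+7=y, o(vowel)+5=t, t(cons)+7=a, a(vowel)+5=f, t(cons)+7=a, e(vowel)+5=j.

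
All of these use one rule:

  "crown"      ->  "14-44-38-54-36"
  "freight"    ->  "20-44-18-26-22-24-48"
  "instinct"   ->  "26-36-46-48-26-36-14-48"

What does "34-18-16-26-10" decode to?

media

c(#3)→14 and r(#18)→44: differences scale by 2, so n = 2·pos + 8. The formula is n = 2×(alphabet index, a=1) + 8.
Decoding 34-18-16-26-10: 34→(34−8)÷2=13=m, 18→(18−8)÷2=5=e, 16→(16−8)÷2=4=d, 26→(26−8)÷2=9=i, 10→(10−8)÷2=1=a.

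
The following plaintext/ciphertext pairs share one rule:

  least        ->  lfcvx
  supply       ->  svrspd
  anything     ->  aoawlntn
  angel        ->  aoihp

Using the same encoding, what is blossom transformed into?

In least: l→l is +0, e→f is +1, a→c is +2, s→v is +3 — the shift increases by 1 each position. Letter i (0-indexed) is shifted by i+0, so successive shifts are 0, 1, 2, ….
On blossom: b+0=b, l+1=m, o+2=q, s+3=v, s+4=w, o+5=t, m+6=s.

bmqvwts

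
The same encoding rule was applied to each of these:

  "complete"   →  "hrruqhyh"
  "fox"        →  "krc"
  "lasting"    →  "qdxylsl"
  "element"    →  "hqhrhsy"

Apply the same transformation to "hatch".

mdyhm

Two shifts are in play — +3 for a/e/i/o/u, +5 for every other letter.
Applying it to hatch: h(cons)+5=m, a(vowel)+3=d, t(cons)+5=y, c(cons)+5=h, h(cons)+5=m.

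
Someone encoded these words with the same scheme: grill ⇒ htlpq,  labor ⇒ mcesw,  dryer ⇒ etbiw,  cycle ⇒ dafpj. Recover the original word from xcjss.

In grill: g→h is +1, r→t is +2, i→l is +3, l→p is +4 — the shift increases by 1 each position. The shift increases by 1 at each position, starting from +1: 1, 2, 3, ….
Reversing it on xcjss: x−1=w, c−2=a, j−3=g, s−4=o, s−5=n.

wagon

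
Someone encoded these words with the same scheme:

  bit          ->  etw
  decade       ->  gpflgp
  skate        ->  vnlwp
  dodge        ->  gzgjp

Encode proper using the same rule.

suzspu

The shift depends on letter class: consonant b→e is +3, but vowel i→t is +11. Two shifts are in play — +11 for a/e/i/o/u, +3 for every other letter.
Applying it to proper: p(cons)+3=s, r(cons)+3=u, o(vowel)+11=z, p(cons)+3=s, e(vowel)+11=p, r(cons)+3=u.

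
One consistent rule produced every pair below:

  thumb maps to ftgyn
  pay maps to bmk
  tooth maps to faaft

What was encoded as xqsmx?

legal

Each letter is shifted forward by 12 in the alphabet (a Caesar shift of +12).
Undoing it on xqsmx: x−12=l, q−12=e, s−12=g, m−12=a, x−12=l.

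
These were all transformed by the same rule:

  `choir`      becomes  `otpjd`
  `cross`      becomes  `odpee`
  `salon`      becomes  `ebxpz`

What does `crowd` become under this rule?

The shift depends on letter class: consonant c→o is +12, but vowel o→p is +1. Vowels shift forward by 1 and consonants shift forward by 12.
For crowd: c(cons)+12=o, r(cons)+12=d, o(vowel)+1=p, w(cons)+12=i, d(cons)+12=p.

odpip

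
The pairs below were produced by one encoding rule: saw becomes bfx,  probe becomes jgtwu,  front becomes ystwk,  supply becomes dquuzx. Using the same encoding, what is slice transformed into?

The word is reversed, then every letter is shifted forward by 5.
Applying it to slice: reverse → ecils; then shift: e+5=j, c+5=h, i+5=n, l+5=q, s+5=x.

jhnqx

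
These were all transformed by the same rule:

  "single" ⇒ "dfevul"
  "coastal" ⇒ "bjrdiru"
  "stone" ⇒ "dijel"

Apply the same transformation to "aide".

rfgl

s(18)→d(3) and i(8)→f(5) fit y≡5x+17 (mod 26); the inverse of 5 mod 26 is 21. Each letter's alphabet position (a=0..z=25) is mapped through 5·x+17 mod 26 — an affine cipher.
Applying it to aide: a(0)→5·0+17≡17=r; i(8)→5·8+17≡5=f; d(3)→5·3+17≡6=g; e(4)→5·4+17≡11=l (all mod 26).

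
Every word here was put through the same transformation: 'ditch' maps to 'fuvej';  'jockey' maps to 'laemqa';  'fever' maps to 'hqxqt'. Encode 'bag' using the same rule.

dmi

The shift depends on letter class: consonant d→f is +2, but vowel i→u is +12. The rule splits by letter class: vowels +12, consonants +2.
For bag: b(cons)+2=d, a(vowel)+12=m, g(cons)+2=i.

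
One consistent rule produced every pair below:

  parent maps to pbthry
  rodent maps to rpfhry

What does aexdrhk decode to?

In parent: p→p is +0, a→b is +1, r→t is +2, e→h is +3 — the shift increases by 1 each position. Letter i (0-indexed) is shifted by i+0, so successive shifts are 0, 1, 2, ….
Undoing it on aexdrhk: a−0=a, e−1=d, x−2=v, d−3=a, r−4=n, h−5=c, k−6=e.

advance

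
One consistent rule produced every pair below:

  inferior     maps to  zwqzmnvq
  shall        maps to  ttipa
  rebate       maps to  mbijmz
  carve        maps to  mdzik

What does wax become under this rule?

fie

The output letters match the input read backwards, each shifted +8: inferior reversed is roirefni. Read the word backwards and shift each letter +8.
Applying it to wax: reverse → xaw; then shift: x+8=f, a+8=i, w+8=e.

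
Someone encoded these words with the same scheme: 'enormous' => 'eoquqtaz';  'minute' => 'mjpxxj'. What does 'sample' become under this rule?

sbospj

In enormous: e→e is +0, n→o is +1, o→q is +2, r→u is +3 — the shift increases by 1 each position. Each letter shifts forward by its position index (0, 1, 2, …) — the shift grows by one for each successive letter.
For sample: s+0=s, a+1=b, m+2=o, p+3=s, l+4=p, e+5=j.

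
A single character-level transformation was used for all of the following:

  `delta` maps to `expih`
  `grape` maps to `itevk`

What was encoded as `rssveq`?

The output letters match the input read backwards, each shifted +4: delta reversed is atled. Two steps: reverse the string, then apply a Caesar shift of +4.
Reversing it on rssveq: shift back: r−4=n, s−4=o, s−4=o, v−4=r, e−4=a, q−4=m → nooram; then reverse → maroon.

maroon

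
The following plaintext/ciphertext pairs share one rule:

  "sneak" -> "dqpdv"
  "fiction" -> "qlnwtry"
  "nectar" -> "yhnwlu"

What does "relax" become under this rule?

Shifts by position in sneak: pos 0: s→d (+11), pos 1: n→q (+3), pos 2: e→p (+11), pos 3: a→d (+3) — repeating every 2. The shifts repeat in a cycle of length 2: positions 0,1,… shift by +11, +3, then the pattern repeats.
Applying it to relax: r+11=c, e+3=h, l+11=w, a+3=d, x+11=i.

chwdi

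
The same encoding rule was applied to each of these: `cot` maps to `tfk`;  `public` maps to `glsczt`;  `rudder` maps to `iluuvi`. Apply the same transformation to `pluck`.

gcltb

Every letter moves 17 places later in the alphabet, wrapping around z→a.
On pluck: p+17=g, l+17=c, u+17=l, c+17=t, k+17=b.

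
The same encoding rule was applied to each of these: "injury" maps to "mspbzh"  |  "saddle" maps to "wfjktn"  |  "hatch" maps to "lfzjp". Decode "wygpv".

stain

In injury: i→m is +4, n→s is +5, j→p is +6, u→b is +7 — the shift increases by 1 each position. The shift increases by 1 at each position, starting from +4: 4, 5, 6, ….
Undoing it on wygpv: w−4=s, y−5=t, g−6=a, p−7=i, v−8=n.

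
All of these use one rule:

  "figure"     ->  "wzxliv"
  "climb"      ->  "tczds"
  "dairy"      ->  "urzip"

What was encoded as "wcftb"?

Each letter is shifted forward by 17 in the alphabet (a Caesar shift of +17).
Decoding wcftb: w−17=f, c−17=l, f−17=o, t−17=c, b−17=k.

flock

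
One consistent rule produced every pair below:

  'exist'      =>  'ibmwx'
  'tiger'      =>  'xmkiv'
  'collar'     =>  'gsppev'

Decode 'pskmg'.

logic

Each letter is shifted forward by 4 in the alphabet (a Caesar shift of +4).
Reversing it on pskmg: p−4=l, s−4=o, k−4=g, m−4=i, g−4=c.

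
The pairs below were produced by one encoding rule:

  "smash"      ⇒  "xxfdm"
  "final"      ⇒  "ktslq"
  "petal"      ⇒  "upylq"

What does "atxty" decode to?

visit

The shifts repeat in a cycle of length 2: positions 0,1,… shift by +5, +11, then the pattern repeats.
Reversing it on atxty: a−5=v, t−11=i, x−5=s, t−11=i, y−5=t.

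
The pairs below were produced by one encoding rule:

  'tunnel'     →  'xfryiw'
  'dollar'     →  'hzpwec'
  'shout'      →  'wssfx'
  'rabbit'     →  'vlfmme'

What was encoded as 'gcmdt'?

Shifts by position in tunnel: pos 0: t→x (+4), pos 1: u→f (+11), pos 2: n→r (+4), pos 3: n→y (+11) — repeating every 2. It's a Vigenère-style cipher with numeric key [4,11]: position i shifts by key[i mod 2].
Undoing it on gcmdt: g−4=c, c−11=r, m−4=i, d−11=s, t−4=p.

crisp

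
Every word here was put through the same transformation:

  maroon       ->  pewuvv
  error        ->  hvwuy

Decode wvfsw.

In maroon: m→p is +3, a→e is +4, r→w is +5, o→u is +6 — the shift increases by 1 each position. Each letter shifts forward by (position + 3), i.e. 3, 4, 5, … — the shift grows by one for each successive letter.
Undoing it on wvfsw: w−3=t, v−4=r, f−5=a, s−6=m, w−7=p.

tramp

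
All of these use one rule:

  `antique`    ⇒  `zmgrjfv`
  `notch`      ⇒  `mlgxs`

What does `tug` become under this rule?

gft

Each letter is replaced by its mirror in the alphabet: a↔z, b↔y, c↔x, and so on (the Atbash cipher).
On tug: t↔g, u↔f, g↔t.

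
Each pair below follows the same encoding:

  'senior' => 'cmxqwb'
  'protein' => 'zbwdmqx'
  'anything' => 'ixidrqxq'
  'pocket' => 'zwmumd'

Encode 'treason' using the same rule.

dbmicwx

Vowels shift forward by 8 and consonants shift forward by 10.
On treason: t(cons)+10=d, r(cons)+10=b, e(vowel)+8=m, a(vowel)+8=i, s(cons)+10=c, o(vowel)+8=w, n(cons)+10=x.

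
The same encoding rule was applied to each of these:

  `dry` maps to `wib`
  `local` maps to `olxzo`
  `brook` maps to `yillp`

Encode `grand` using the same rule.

tizmw

Each pair mirrors across the alphabet (d↔w, r↔i, y↔b): positions sum to 25. This is the alphabet-reversal cipher (Atbash): a becomes z, b becomes y, etc.
Applying it to grand: g↔t, r↔i, a↔z, n↔m, d↔w.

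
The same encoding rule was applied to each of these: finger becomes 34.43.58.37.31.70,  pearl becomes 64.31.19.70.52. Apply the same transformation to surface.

73.79.70.34.19.25.31

The formula is n = 3×(alphabet index, a=1) + 16.
For surface: s=19→73, u=21→79, r=18→70, f=6→34, a=1→19, c=3→25, e=5→31.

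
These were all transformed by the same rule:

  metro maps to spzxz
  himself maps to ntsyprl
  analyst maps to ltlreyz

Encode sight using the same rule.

The shift depends on letter class: consonant m→s is +6, but vowel e→p is +11. Vowels shift forward by 11 and consonants shift forward by 6.
For sight: s(cons)+6=y, i(vowel)+11=t, g(cons)+6=m, h(cons)+6=n, t(cons)+6=z.

ytmnz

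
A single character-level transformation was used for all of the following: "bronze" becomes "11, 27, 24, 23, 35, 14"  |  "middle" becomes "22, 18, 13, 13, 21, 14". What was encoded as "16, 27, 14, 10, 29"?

great

b is letter #2 and maps to 11: an offset of 9. Each letter is replaced by its alphabet position (a=1..z=26) + 9.
Reversing it on 16, 27, 14, 10, 29: 16→(16−9)÷1=7=g, 27→(27−9)÷1=18=r, 14→(14−9)÷1=5=e, 10→(10−9)÷1=1=a, 29→(29−9)÷1=20=t.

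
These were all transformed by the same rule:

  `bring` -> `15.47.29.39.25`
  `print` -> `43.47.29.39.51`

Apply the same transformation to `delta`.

b(#2)→15 and r(#18)→47: differences scale by 2, so n = 2·pos + 11. The formula is n = 2×(alphabet index, a=1) + 11.
Applying it to delta: d=4→19, e=5→21, l=12→35, t=20→51, a=1→13.

19.21.35.51.13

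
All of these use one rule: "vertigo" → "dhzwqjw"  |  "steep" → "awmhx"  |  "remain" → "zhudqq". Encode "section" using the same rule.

ahkwqrv

Shifts by position in vertigo: pos 0: v→d (+8), pos 1: e→h (+3), pos 2: r→z (+8), pos 3: t→w (+3) — repeating every 2. A repeating key of period 2 is used — shifts +8, +3 over and over.
Applying it to section: s+8=a, e+3=h, c+8=k, t+3=w, i+8=q, o+3=r, n+8=v.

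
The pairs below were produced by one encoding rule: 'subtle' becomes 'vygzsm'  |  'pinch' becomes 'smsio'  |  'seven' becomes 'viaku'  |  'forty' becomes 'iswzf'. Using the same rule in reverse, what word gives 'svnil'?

In subtle: s→v is +3, u→y is +4, b→g is +5, t→z is +6 — the shift increases by 1 each position. The shift increases by 1 at each position, starting from +3: 3, 4, 5, ….
Undoing it on svnil: s−3=p, v−4=r, n−5=i, i−6=c, l−7=e.

price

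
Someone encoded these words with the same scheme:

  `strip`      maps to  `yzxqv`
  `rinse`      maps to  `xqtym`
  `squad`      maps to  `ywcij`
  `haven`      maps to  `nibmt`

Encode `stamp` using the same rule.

The shift depends on letter class: consonant s→y is +6, but vowel i→q is +8. The rule splits by letter class: vowels +8, consonants +6.
For stamp: s(cons)+6=y, t(cons)+6=z, a(vowel)+8=i, m(cons)+6=s, p(cons)+6=v.

yzisv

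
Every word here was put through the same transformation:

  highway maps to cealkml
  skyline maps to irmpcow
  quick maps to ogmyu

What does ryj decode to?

The output letters match the input read backwards, each shifted +4: highway reversed is yawhgih. Two steps: reverse the string, then apply a Caesar shift of +4.
Decoding ryj: shift back: r−4=n, y−4=u, j−4=f → nuf; then reverse → fun.

fun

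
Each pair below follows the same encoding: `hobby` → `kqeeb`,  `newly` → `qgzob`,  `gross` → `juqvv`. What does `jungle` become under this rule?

mwqjog

The rule splits by letter class: vowels +2, consonants +3.
On jungle: j(cons)+3=m, u(vowel)+2=w, n(cons)+3=q, g(cons)+3=j, l(cons)+3=o, e(vowel)+2=g.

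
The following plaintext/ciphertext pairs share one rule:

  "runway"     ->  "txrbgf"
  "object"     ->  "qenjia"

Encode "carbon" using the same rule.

In runway: r→t is +2, u→x is +3, n→r is +4, w→b is +5 — the shift increases by 1 each position. Each letter shifts forward by (position + 2), i.e. 2, 3, 4, … — the shift grows by one for each successive letter.
On carbon: c+2=e, a+3=d, r+4=v, b+5=g, o+6=u, n+7=u.

edvguu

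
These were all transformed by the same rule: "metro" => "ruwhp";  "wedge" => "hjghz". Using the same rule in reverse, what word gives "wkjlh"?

eight

The output letters match the input read backwards, each shifted +3: metro reversed is ortem. The word is reversed, then every letter is shifted forward by 3.
Decoding wkjlh: shift back: w−3=t, k−3=h, j−3=g, l−3=i, h−3=e → thgie; then reverse → eight.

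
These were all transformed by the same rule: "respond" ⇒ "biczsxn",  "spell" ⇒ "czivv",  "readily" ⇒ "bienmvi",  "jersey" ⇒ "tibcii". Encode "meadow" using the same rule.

wiensg

The shift depends on letter class: consonant r→b is +10, but vowel e→i is +4. Two shifts are in play — +4 for a/e/i/o/u, +10 for every other letter.
On meadow: m(cons)+10=w, e(vowel)+4=i, a(vowel)+4=e, d(cons)+10=n, o(vowel)+4=s, w(cons)+10=g.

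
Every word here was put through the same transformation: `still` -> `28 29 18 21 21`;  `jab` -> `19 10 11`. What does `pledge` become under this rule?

25 21 14 13 16 14

s is letter #19 and maps to 28: an offset of 9. Each letter is replaced by its alphabet position (a=1..z=26) + 9.
For pledge: p=16→25, l=12→21, e=5→14, d=4→13, g=7→16, e=5→14.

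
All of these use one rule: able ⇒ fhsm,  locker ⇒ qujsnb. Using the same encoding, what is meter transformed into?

rkama

In able: a→f is +5, b→h is +6, l→s is +7, e→m is +8 — the shift increases by 1 each position. Letter i (0-indexed) is shifted by i+5, so successive shifts are 5, 6, 7, ….
Applying it to meter: m+5=r, e+6=k, t+7=a, e+8=m, r+9=a.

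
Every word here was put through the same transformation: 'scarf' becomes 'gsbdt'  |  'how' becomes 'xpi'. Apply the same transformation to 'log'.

Read the word backwards and shift each letter +1.
Applying it to log: reverse → gol; then shift: g+1=h, o+1=p, l+1=m.

hpm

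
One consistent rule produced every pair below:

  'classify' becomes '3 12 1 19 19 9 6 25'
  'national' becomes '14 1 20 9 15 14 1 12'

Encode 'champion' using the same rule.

Each letter is replaced by its alphabet position (a=1, b=2, …, z=26).
Applying it to champion: c=3→3, h=8→8, a=1→1, m=13→13, p=16→16, i=9→9, o=15→15, n=14→14.

3 8 1 13 16 9 15 14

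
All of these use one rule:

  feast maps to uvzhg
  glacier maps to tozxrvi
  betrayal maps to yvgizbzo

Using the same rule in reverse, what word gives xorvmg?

This is the alphabet-reversal cipher (Atbash): a becomes z, b becomes y, etc.
Undoing it on xorvmg: x↔c, o↔l, r↔i, v↔e, m↔n, g↔t.

client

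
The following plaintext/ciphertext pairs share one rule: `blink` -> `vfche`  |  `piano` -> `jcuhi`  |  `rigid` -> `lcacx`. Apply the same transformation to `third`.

Compare letters: b→v is +20, l→f is +20, i→c is +20 — a constant shift. Every letter moves 20 places later in the alphabet, wrapping around z→a.
On third: t+20=n, h+20=b, i+20=c, r+20=l, d+20=x.

nbclx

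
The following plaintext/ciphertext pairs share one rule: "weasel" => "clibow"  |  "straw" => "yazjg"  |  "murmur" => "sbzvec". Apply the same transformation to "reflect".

In weasel: w→c is +6, e→l is +7, a→i is +8, s→b is +9 — the shift increases by 1 each position. The shift increases by 1 at each position, starting from +6: 6, 7, 8, ….
On reflect: r+6=x, e+7=l, f+8=n, l+9=u, e+10=o, c+11=n, t+12=f.

xlnuonf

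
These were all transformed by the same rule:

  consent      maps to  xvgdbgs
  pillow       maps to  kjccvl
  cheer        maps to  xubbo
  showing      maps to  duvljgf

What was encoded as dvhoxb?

Treating letters as 0–25, the rule is x ↦ 15x + 19 (mod 26).
Reversing it on dvhoxb: d(3)→7·(3−19)≡18=s; v(21)→7·(21−19)≡14=o; h(7)→7·(7−19)≡20=u; o(14)→7·(14−19)≡17=r; x(23)→7·(23−19)≡2=c; b(1)→7·(1−19)≡4=e (all mod 26).

source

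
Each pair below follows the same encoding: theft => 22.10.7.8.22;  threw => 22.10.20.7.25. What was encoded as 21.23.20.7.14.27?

t is letter #20 and maps to 22: an offset of 2. The number is (letter's place in the alphabet, a=1) + 2.
Reversing it on 21.23.20.7.14.27: 21→(21−2)÷1=19=s, 23→(23−2)÷1=21=u, 20→(20−2)÷1=18=r, 7→(7−2)÷1=5=e, 14→(14−2)÷1=12=l, 27→(27−2)÷1=25=y.

surely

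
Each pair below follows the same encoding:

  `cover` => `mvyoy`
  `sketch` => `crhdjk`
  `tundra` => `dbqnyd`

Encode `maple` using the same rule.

whsvl

Shifts by position in cover: pos 0: c→m (+10), pos 1: o→v (+7), pos 2: v→y (+3), pos 3: e→o (+10), pos 4: r→y (+7) — repeating every 3. The shifts repeat in a cycle of length 3: positions 0,1,… shift by +10, +7, +3, then the pattern repeats.
On maple: m+10=w, a+7=h, p+3=s, l+10=v, e+7=l.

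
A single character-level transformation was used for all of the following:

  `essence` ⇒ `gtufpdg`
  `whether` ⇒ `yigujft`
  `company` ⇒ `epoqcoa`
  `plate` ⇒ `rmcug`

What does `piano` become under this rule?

Shifts by position in essence: pos 0: e→g (+2), pos 1: s→t (+1), pos 2: s→u (+2), pos 3: e→f (+1) — repeating every 2. The shifts repeat in a cycle of length 2: positions 0,1,… shift by +2, +1, then the pattern repeats.
For piano: p+2=r, i+1=j, a+2=c, n+1=o, o+2=q.

rjcoq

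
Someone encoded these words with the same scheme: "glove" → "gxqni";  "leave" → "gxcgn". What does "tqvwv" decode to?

tutor

Read the word backwards and shift each letter +2.
Reversing it on tqvwv: shift back: t−2=r, q−2=o, v−2=t, w−2=u, v−2=t → rotut; then reverse → tutor.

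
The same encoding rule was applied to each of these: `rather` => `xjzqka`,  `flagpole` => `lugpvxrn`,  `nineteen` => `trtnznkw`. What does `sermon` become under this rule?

Shifts by position in rather: pos 0: r→x (+6), pos 1: a→j (+9), pos 2: t→z (+6), pos 3: h→q (+9) — repeating every 2. The shifts repeat in a cycle of length 2: positions 0,1,… shift by +6, +9, then the pattern repeats.
On sermon: s+6=y, e+9=n, r+6=x, m+9=v, o+6=u, n+9=w.

ynxvuw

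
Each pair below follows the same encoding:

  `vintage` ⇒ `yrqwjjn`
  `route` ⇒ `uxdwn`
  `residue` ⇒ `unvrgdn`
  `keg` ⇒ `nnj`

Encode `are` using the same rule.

jun

The shift depends on letter class: consonant v→y is +3, but vowel i→r is +9. Two shifts are in play — +9 for a/e/i/o/u, +3 for every other letter.
For are: a(vowel)+9=j, r(cons)+3=u, e(vowel)+9=n.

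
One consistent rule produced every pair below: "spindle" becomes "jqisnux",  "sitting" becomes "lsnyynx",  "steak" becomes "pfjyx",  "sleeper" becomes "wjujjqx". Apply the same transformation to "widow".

btinb

The output letters match the input read backwards, each shifted +5: spindle reversed is eldnips. The word is reversed, then every letter is shifted forward by 5.
For widow: reverse → wodiw; then shift: w+5=b, o+5=t, d+5=i, i+5=n, w+5=b.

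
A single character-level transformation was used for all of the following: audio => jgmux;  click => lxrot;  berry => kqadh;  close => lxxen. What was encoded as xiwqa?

Shifts by position in audio: pos 0: a→j (+9), pos 1: u→g (+12), pos 2: d→m (+9), pos 3: i→u (+12) — repeating every 2. The shifts repeat in a cycle of length 2: positions 0,1,… shift by +9, +12, then the pattern repeats.
Undoing it on xiwqa: x−9=o, i−12=w, w−9=n, q−12=e, a−9=r.

owner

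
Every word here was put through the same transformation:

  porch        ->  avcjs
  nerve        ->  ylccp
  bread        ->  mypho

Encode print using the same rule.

aytue

A repeating key of period 2 is used — shifts +11, +7 over and over.
Applying it to print: p+11=a, r+7=y, i+11=t, n+7=u, t+11=e.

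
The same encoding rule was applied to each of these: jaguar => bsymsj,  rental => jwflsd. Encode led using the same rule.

It's a constant shift of +18 (ROT18).
Applying it to led: l+18=d, e+18=w, d+18=v.

dwv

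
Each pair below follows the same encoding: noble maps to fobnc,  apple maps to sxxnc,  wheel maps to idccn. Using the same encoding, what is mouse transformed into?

woqyc

Treating letters as 0–25, the rule is x ↦ 9x + 18 (mod 26).
Applying it to mouse: m(12)→9·12+18≡22=w; o(14)→9·14+18≡14=o; u(20)→9·20+18≡16=q; s(18)→9·18+18≡24=y; e(4)→9·4+18≡2=c (all mod 26).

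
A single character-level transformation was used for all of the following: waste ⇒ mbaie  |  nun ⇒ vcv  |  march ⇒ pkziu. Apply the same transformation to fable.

mtjin

The output letters match the input read backwards, each shifted +8: waste reversed is etsaw. The word is reversed, then every letter is shifted forward by 8.
On fable: reverse → elbaf; then shift: e+8=m, l+8=t, b+8=j, a+8=i, f+8=n.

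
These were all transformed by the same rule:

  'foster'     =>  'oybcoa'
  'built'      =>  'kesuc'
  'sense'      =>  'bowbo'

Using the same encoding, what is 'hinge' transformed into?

The shift depends on letter class: consonant f→o is +9, but vowel o→y is +10. Two shifts are in play — +10 for a/e/i/o/u, +9 for every other letter.
On hinge: h(cons)+9=q, i(vowel)+10=s, n(cons)+9=w, g(cons)+9=p, e(vowel)+10=o.

qswpo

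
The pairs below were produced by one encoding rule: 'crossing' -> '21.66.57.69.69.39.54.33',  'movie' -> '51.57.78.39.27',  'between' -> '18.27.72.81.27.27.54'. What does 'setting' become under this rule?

69.27.72.72.39.54.33

c(#3)→21 and r(#18)→66: differences scale by 3, so n = 3·pos + 12. With a=1..z=26, the number is 3·pos + 12.
On setting: s=19→69, e=5→27, t=20→72, t=20→72, i=9→39, n=14→54, g=7→33.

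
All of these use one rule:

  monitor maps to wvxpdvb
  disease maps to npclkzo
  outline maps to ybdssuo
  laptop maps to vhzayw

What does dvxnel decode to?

Shifts by position in monitor: pos 0: m→w (+10), pos 1: o→v (+7), pos 2: n→x (+10), pos 3: i→p (+7) — repeating every 2. A repeating key of period 2 is used — shifts +10, +7 over and over.
Reversing it on dvxnel: d−10=t, v−7=o, x−10=n, n−7=g, e−10=u, l−7=e.

tongue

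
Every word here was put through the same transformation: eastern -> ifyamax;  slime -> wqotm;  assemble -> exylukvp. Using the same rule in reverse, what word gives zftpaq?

vanish

In eastern: e→i is +4, a→f is +5, s→y is +6, t→a is +7 — the shift increases by 1 each position. Each letter shifts forward by (position + 4), i.e. 4, 5, 6, … — the shift grows by one for each successive letter.
Reversing it on zftpaq: z−4=v, f−5=a, t−6=n, p−7=i, a−8=s, q−9=h.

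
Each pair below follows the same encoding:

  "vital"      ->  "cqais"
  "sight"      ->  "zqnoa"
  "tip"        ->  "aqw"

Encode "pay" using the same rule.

wif

The shift depends on letter class: consonant v→c is +7, but vowel i→q is +8. Vowels shift forward by 8 and consonants shift forward by 7.
For pay: p(cons)+7=w, a(vowel)+8=i, y(cons)+7=f.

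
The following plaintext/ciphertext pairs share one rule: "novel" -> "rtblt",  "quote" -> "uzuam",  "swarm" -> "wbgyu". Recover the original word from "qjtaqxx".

mention

Letter i (0-indexed) is shifted by i+4, so successive shifts are 4, 5, 6, ….
Undoing it on qjtaqxx: q−4=m, j−5=e, t−6=n, a−7=t, q−8=i, x−9=o, x−10=n.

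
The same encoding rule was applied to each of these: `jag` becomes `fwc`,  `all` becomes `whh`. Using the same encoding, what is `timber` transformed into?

Each letter is shifted forward by 22 in the alphabet (a Caesar shift of +22).
Applying it to timber: t+22=p, i+22=e, m+22=i, b+22=x, e+22=a, r+22=n.

peixan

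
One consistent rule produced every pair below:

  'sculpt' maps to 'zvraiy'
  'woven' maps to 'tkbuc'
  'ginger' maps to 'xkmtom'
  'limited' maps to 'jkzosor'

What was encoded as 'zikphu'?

The output letters match the input read backwards, each shifted +6: sculpt reversed is tplucs. Two steps: reverse the string, then apply a Caesar shift of +6.
Decoding zikphu: shift back: z−6=t, i−6=c, k−6=e, p−6=j, h−6=b, u−6=o → tcejbo; then reverse → object.

object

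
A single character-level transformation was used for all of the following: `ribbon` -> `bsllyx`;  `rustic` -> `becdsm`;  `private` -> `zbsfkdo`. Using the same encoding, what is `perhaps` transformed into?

Compare letters: r→b is +10, i→s is +10, b→l is +10 — a constant shift. Every letter moves 10 places later in the alphabet, wrapping around z→a.
Applying it to perhaps: p+10=z, e+10=o, r+10=b, h+10=r, a+10=k, p+10=z, s+10=c.

zobrkzc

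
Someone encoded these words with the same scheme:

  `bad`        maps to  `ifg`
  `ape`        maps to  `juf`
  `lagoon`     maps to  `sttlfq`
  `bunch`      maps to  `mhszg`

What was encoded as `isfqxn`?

The output letters match the input read backwards, each shifted +5: bad reversed is dab. Two steps: reverse the string, then apply a Caesar shift of +5.
Decoding isfqxn: shift back: i−5=d, s−5=n, f−5=a, q−5=l, x−5=s, n−5=i → dnalsi; then reverse → island.

island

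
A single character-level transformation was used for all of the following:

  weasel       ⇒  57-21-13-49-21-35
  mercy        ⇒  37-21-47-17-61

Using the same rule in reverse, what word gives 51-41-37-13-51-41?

w(#23)→57 and e(#5)→21: differences scale by 2, so n = 2·pos + 11. Each letter becomes 2×(its alphabet position, a=1..z=26) + 11.
Undoing it on 51-41-37-13-51-41: 51→(51−11)÷2=20=t, 41→(41−11)÷2=15=o, 37→(37−11)÷2=13=m, 13→(13−11)÷2=1=a, 51→(51−11)÷2=20=t, 41→(41−11)÷2=15=o.

tomato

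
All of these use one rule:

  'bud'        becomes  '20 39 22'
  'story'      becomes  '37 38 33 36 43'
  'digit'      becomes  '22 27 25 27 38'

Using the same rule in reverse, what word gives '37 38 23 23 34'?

steep

b is letter #2 and maps to 20: an offset of 18. The number is (letter's place in the alphabet, a=1) + 18.
Reversing it on 37 38 23 23 34: 37→(37−18)÷1=19=s, 38→(38−18)÷1=20=t, 23→(23−18)÷1=5=e, 23→(23−18)÷1=5=e, 34→(34−18)÷1=16=p.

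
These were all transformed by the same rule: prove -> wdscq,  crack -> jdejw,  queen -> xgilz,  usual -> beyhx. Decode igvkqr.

burden

Shifts by position in prove: pos 0: p→w (+7), pos 1: r→d (+12), pos 2: o→s (+4), pos 3: v→c (+7), pos 4: e→q (+12) — repeating every 3. A repeating key of period 3 is used — shifts +7, +12, +4 over and over.
Decoding igvkqr: i−7=b, g−12=u, v−4=r, k−7=d, q−12=e, r−4=n.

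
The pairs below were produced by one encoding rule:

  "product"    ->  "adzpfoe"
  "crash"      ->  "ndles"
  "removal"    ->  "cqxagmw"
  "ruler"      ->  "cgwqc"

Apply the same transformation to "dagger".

Shifts by position in product: pos 0: p→a (+11), pos 1: r→d (+12), pos 2: o→z (+11), pos 3: d→p (+12) — repeating every 2. A repeating key of period 2 is used — shifts +11, +12 over and over.
On dagger: d+11=o, a+12=m, g+11=r, g+12=s, e+11=p, r+12=d.

omrspd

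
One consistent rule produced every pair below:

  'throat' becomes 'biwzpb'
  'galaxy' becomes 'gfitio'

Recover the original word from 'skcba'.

stuck

The output letters match the input read backwards, each shifted +8: throat reversed is taorht. The word is reversed, then every letter is shifted forward by 8.
Undoing it on skcba: shift back: s−8=k, k−8=c, c−8=u, b−8=t, a−8=s → kcuts; then reverse → stuck.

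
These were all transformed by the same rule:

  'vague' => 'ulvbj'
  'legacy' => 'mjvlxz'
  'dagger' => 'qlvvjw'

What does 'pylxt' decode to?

snack

v(21)→u(20) and a(0)→l(11) fit y≡19x+11 (mod 26); the inverse of 19 mod 26 is 11. Each letter's alphabet position (a=0..z=25) is mapped through 19·x+11 mod 26 — an affine cipher.
Reversing it on pylxt: p(15)→11·(15−11)≡18=s; y(24)→11·(24−11)≡13=n; l(11)→11·(11−11)≡0=a; x(23)→11·(23−11)≡2=c; t(19)→11·(19−11)≡10=k (all mod 26).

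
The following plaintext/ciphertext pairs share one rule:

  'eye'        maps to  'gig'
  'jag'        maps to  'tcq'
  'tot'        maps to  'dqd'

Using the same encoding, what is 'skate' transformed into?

The shift depends on letter class: consonant y→i is +10, but vowel e→g is +2. Two shifts are in play — +2 for a/e/i/o/u, +10 for every other letter.
For skate: s(cons)+10=c, k(cons)+10=u, a(vowel)+2=c, t(cons)+10=d, e(vowel)+2=g.

cucdg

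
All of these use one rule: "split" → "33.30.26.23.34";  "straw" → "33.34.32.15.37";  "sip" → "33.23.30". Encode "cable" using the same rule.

17.15.16.26.19

Letters become their 1-based position plus 14 (so a→15, b→16, …).
On cable: c=3→17, a=1→15, b=2→16, l=12→26, e=5→19.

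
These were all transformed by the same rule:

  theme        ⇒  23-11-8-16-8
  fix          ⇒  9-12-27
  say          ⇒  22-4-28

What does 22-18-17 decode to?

The number is (letter's place in the alphabet, a=1) + 3.
Undoing it on 22-18-17: 22→(22−3)÷1=19=s, 18→(18−3)÷1=15=o, 17→(17−3)÷1=14=n.

son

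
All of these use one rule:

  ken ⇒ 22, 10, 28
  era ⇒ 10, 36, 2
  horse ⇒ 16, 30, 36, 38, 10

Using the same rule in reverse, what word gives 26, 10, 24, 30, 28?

k(#11)→22 and e(#5)→10: differences scale by 2, so n = 2·pos + 0. Each letter becomes 2×(its alphabet position, a=1..z=26).
Decoding 26, 10, 24, 30, 28: 26→(26−0)÷2=13=m, 10→(10−0)÷2=5=e, 24→(24−0)÷2=12=l, 30→(30−0)÷2=15=o, 28→(28−0)÷2=14=n.

melon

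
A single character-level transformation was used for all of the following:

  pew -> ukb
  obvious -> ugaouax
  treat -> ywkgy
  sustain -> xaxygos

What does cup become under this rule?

hau

The shift depends on letter class: consonant p→u is +5, but vowel e→k is +6. The rule splits by letter class: vowels +6, consonants +5.
On cup: c(cons)+5=h, u(vowel)+6=a, p(cons)+5=u.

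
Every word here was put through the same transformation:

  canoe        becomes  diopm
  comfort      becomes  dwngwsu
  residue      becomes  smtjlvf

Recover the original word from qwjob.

Shifts by position in canoe: pos 0: c→d (+1), pos 1: a→i (+8), pos 2: n→o (+1), pos 3: o→p (+1), pos 4: e→m (+8) — repeating every 3. It's a Vigenère-style cipher with numeric key [1,8,1]: position i shifts by key[i mod 3].
Reversing it on qwjob: q−1=p, w−8=o, j−1=i, o−1=n, b−8=t.

point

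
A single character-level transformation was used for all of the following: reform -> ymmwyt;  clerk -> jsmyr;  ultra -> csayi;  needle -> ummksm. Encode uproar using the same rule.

Two shifts are in play — +8 for a/e/i/o/u, +7 for every other letter.
Applying it to uproar: u(vowel)+8=c, p(cons)+7=w, r(cons)+7=y, o(vowel)+8=w, a(vowel)+8=i, r(cons)+7=y.

cwywiy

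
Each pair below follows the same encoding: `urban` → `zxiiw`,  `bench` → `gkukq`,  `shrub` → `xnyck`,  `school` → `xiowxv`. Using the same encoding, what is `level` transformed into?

qkcmu

In urban: u→z is +5, r→x is +6, b→i is +7, a→i is +8 — the shift increases by 1 each position. The shift increases by 1 at each position, starting from +5: 5, 6, 7, ….
On level: l+5=q, e+6=k, v+7=c, e+8=m, l+9=u.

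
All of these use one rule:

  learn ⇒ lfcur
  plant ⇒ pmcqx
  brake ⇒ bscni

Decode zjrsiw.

zipper

The shift increases by 1 at each position, starting from +0: 0, 1, 2, ….
Reversing it on zjrsiw: z−0=z, j−1=i, r−2=p, s−3=p, i−4=e, w−5=r.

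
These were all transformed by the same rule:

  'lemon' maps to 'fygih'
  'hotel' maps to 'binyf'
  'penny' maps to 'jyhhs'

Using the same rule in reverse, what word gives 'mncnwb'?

Compare letters: l→f is +20, e→y is +20, m→g is +20 — a constant shift. It's a constant shift of +20 (ROT20).
Decoding mncnwb: m−20=s, n−20=t, c−20=i, n−20=t, w−20=c, b−20=h.

stitch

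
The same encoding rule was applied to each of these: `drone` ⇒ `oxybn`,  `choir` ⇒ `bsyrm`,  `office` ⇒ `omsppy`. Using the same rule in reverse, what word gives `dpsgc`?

swift

The output letters match the input read backwards, each shifted +10: drone reversed is enord. The word is reversed, then every letter is shifted forward by 10.
Decoding dpsgc: shift back: d−10=t, p−10=f, s−10=i, g−10=w, c−10=s → tfiws; then reverse → swift.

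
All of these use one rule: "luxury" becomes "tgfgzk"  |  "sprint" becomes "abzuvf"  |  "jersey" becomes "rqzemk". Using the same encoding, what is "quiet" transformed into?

ygqqb

Shifts by position in luxury: pos 0: l→t (+8), pos 1: u→g (+12), pos 2: x→f (+8), pos 3: u→g (+12) — repeating every 2. The shifts repeat in a cycle of length 2: positions 0,1,… shift by +8, +12, then the pattern repeats.
For quiet: q+8=y, u+12=g, i+8=q, e+12=q, t+8=b.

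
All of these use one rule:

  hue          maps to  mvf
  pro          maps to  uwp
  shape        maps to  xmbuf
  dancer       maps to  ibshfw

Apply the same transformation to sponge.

xupslf

The shift depends on letter class: consonant h→m is +5, but vowel u→v is +1. Vowels shift forward by 1 and consonants shift forward by 5.
For sponge: s(cons)+5=x, p(cons)+5=u, o(vowel)+1=p, n(cons)+5=s, g(cons)+5=l, e(vowel)+1=f.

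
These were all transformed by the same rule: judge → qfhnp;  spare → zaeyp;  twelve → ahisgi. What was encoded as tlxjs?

match

Shifts by position in judge: pos 0: j→q (+7), pos 1: u→f (+11), pos 2: d→h (+4), pos 3: g→n (+7), pos 4: e→p (+11) — repeating every 3. A repeating key of period 3 is used — shifts +7, +11, +4 over and over.
Undoing it on tlxjs: t−7=m, l−11=a, x−4=t, j−7=c, s−11=h.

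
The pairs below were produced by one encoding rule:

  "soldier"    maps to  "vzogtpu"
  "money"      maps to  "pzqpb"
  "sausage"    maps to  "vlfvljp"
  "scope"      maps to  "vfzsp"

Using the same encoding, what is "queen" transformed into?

The rule splits by letter class: vowels +11, consonants +3.
Applying it to queen: q(cons)+3=t, u(vowel)+11=f, e(vowel)+11=p, e(vowel)+11=p, n(cons)+3=q.

tfppq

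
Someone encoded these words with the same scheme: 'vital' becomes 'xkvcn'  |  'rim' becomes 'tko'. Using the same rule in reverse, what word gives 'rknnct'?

pillar

Compare letters: v→x is +2, i→k is +2, t→v is +2 — a constant shift. This is a Caesar cipher with shift 2.
Undoing it on rknnct: r−2=p, k−2=i, n−2=l, n−2=l, c−2=a, t−2=r.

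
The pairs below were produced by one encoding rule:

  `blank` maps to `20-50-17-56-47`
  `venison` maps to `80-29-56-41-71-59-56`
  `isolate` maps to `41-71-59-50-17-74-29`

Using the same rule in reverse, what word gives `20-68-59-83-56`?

b(#2)→20 and l(#12)→50: differences scale by 3, so n = 3·pos + 14. With a=1..z=26, the number is 3·pos + 14.
Undoing it on 20-68-59-83-56: 20→(20−14)÷3=2=b, 68→(68−14)÷3=18=r, 59→(59−14)÷3=15=o, 83→(83−14)÷3=23=w, 56→(56−14)÷3=14=n.

brown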